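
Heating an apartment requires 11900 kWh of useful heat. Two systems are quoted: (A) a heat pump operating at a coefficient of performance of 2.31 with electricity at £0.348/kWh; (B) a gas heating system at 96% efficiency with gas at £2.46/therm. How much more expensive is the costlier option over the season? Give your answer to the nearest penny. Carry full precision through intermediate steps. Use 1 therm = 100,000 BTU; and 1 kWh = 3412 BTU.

£752.28

Heat load = 11900 kWh × 3412 = 40,602,800 BTU
Gas: input = 40,602,800 / 0.96 = 42,294,583 BTU = 422.9 therm → 422.9 × £2.46 = £1,040.45
Heat pump: 40,602,800 BTU / 3412 = 11,900 kWh heat; / 2.31 = 5,152 kWh in → × £0.348 = £1,792.73
Difference = |£1,040.45 − £1,792.73| = £752.28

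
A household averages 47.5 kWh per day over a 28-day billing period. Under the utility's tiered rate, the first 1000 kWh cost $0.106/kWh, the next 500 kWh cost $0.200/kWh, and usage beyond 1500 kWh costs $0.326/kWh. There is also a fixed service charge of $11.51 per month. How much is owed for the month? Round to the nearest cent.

Usage = 47.5 kWh/day × 28 days = 1330 kWh
First 1000 kWh × $0.106 = $106.00
Next 330 kWh × $0.200 = $66.00
Remaining tier: 0 kWh (not reached)
Energy charge = $172.00; + service $11.51 = $183.51

$183.51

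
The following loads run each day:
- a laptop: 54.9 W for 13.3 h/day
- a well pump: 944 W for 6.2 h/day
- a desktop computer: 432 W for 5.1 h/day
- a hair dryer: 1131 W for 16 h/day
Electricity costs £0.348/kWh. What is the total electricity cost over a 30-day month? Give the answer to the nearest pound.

laptop: 54.9 W × 13.3 h × 30 d = 21,905 Wh = 21.91 kWh
well pump: 944 W × 6.2 h × 30 d = 175,584 Wh = 175.6 kWh
desktop computer: 432 W × 5.1 h × 30 d = 66,096 Wh = 66.1 kWh
hair dryer: 1131 W × 16 h × 30 d = 542,880 Wh = 542.9 kWh
Total energy = 21.91 + 175.6 + 66.1 + 542.9 = 806.5 kWh
Cost = 806.5 kWh × £0.348 = £280.65 ≈ £281

£281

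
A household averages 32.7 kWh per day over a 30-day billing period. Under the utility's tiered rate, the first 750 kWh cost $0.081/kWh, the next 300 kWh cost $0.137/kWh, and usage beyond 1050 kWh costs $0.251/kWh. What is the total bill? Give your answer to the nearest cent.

Usage = 32.7 kWh/day × 30 days = 981 kWh
First 750 kWh × $0.081 = $60.75
Next 231 kWh × $0.137 = $31.65
Remaining tier: 0 kWh (not reached)
Total = $92.40

$92.40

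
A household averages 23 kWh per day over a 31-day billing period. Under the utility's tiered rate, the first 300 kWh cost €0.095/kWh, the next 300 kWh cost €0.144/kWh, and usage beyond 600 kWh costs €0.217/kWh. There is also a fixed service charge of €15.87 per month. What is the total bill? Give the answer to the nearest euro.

€112

Usage = 23 kWh/day × 31 days = 713 kWh
First 300 kWh × €0.095 = €28.50
Next 300 kWh × €0.144 = €43.20
Remaining 113 kWh × €0.217 = €24.52
Energy charge = €96.22; + service €15.87 = €112.09 ≈ €112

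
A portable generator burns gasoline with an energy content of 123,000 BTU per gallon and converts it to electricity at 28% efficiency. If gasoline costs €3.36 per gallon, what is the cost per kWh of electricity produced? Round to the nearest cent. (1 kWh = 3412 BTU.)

€0.33

Electrical output per gallon = 123,000 BTU × 0.28 / 3412 BTU/kWh = 10.09 kWh
Cost per kWh = €3.36 / 10.09 kWh = €0.333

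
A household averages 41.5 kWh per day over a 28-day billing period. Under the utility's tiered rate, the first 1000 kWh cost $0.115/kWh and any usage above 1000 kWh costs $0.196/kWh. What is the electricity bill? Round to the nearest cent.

$146.75

Usage = 41.5 kWh/day × 28 days = 1162 kWh
First 1000 kWh × $0.115 = $115.00
Remaining 162 kWh × $0.196 = $31.75
Total = $146.75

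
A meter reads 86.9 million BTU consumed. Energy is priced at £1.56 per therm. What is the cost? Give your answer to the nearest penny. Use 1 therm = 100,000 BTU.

£1355.64

86.9 million BTU × (10 therm/million BTU) = 869 therm
Cost = 869 therm × £1.56/therm = £1,355.64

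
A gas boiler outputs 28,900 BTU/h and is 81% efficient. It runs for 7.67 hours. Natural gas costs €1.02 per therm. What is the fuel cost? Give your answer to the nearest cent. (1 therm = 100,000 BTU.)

€2.79

Heat delivered = 28,900 BTU/h × 7.67 h = 221,663 BTU
Gas input = 221,663 / 0.81 = 273,658 BTU
= 273,658 / 100,000 = 2.737 therm
Cost = 2.737 × €1.02/therm = €2.79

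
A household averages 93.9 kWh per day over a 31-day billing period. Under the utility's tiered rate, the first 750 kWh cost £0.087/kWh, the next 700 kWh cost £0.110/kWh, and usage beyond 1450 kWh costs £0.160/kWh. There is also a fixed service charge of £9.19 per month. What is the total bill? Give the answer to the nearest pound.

Usage = 93.9 kWh/day × 31 days = 2910.9 kWh
First 750 kWh × £0.087 = £65.25
Next 700 kWh × £0.110 = £77.00
Remaining 1460.9 kWh × £0.160 = £233.74
Energy charge = £375.99; + service £9.19 = £385.18 ≈ £385

£385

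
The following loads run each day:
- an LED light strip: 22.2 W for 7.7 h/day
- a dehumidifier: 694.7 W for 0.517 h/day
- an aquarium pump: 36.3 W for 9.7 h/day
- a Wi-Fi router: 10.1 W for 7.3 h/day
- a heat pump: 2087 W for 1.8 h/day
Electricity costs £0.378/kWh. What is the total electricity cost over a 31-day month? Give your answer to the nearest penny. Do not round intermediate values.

LED light strip: 22.2 W × 7.7 h × 31 d = 5,299 Wh = 5.299 kWh
dehumidifier: 694.7 W × 0.517 h × 31 d = 11,134 Wh = 11.13 kWh
aquarium pump: 36.3 W × 9.7 h × 31 d = 10,915 Wh = 10.92 kWh
Wi-Fi router: 10.1 W × 7.3 h × 31 d = 2,286 Wh = 2.286 kWh
heat pump: 2087 W × 1.8 h × 31 d = 116,455 Wh = 116.5 kWh
Total energy = 5.299 + 11.13 + 10.92 + 2.286 + 116.5 = 146.1 kWh
Cost = 146.1 kWh × £0.378 = £55.22

£55.22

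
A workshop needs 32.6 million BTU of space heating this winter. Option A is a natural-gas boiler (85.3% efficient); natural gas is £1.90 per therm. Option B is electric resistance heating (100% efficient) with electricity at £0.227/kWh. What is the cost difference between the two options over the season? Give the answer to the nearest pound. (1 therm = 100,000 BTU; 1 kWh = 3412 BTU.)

Heat load = 32.6 × 10⁶ BTU = 32,600,000 BTU
Gas: input = 32,600,000 / 0.853 = 38,218,054 BTU = 382.2 therm → 382.2 × £1.90 = £726.14
Electric: 32,600,000 BTU / 3412 = 9,555 kWh → × £0.227 = £2,168.87
Difference = |£726.14 − £2,168.87| = £1,442.73 ≈ £1443

£1443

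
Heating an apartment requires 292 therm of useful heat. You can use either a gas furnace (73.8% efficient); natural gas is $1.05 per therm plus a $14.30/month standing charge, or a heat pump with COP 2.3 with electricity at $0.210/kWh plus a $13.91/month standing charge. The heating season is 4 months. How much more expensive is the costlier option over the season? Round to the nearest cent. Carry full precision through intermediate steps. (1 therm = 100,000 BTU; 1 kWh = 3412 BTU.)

Heat load = 292 therm × 100,000 = 29,200,000 BTU
Gas: input = 29,200,000 / 0.738 = 39,566,396 BTU = 395.7 therm → 395.7 × $1.05 = $415.45; + 4 × $14.30 standing = $472.65
Heat pump: 29,200,000 BTU / 3412 = 8,558 kWh heat; / 2.3 = 3,721 kWh in → × $0.210 = $781.39; + 4 × $13.91 standing = $837.03
Difference = |$472.65 − $837.03| = $364.38

$364.38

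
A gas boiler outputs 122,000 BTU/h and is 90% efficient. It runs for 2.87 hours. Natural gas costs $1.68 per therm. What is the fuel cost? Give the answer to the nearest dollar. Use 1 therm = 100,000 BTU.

$7

Heat delivered = 122,000 BTU/h × 2.87 h = 350,140 BTU
Gas input = 350,140 / 0.90 = 389,044 BTU
= 389,044 / 100,000 = 3.89 therm
Cost = 3.89 × $1.68/therm = $6.54 ≈ $7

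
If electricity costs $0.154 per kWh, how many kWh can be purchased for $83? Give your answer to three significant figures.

$83 / $0.154 per kWh = 539 kWh

539 kWh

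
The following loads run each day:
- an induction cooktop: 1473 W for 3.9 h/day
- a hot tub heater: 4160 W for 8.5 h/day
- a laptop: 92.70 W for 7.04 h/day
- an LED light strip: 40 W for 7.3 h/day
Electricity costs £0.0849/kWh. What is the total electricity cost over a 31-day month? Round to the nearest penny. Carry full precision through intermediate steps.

£110.67

induction cooktop: 1473 W × 3.9 h × 31 d = 178,086 Wh = 178.1 kWh
hot tub heater: 4160 W × 8.5 h × 31 d = 1,096,160 Wh = 1,096 kWh
laptop: 92.70 W × 7.04 h × 31 d = 20,231 Wh = 20.23 kWh
LED light strip: 40 W × 7.3 h × 31 d = 9,052 Wh = 9.052 kWh
Total energy = 178.1 + 1,096 + 20.23 + 9.052 = 1,304 kWh
Cost = 1,304 kWh × £0.0849 = £110.67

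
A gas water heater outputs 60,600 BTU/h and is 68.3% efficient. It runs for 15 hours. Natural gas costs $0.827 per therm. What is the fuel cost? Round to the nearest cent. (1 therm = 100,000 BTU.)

$11.01

Heat delivered = 60,600 BTU/h × 15 h = 909,000 BTU
Gas input = 909,000 / 0.683 = 1,330,893 BTU
= 1,330,893 / 100,000 = 13.31 therm
Cost = 13.31 × $0.827/therm = $11.01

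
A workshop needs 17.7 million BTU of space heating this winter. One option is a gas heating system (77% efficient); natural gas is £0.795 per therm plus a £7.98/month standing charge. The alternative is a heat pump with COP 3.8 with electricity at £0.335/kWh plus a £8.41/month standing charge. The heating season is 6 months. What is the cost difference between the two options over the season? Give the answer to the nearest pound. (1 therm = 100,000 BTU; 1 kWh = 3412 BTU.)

Heat load = 17.7 × 10⁶ BTU = 17,700,000 BTU
Gas: input = 17,700,000 / 0.77 = 22,987,013 BTU = 229.9 therm → 229.9 × £0.795 = £182.75; + 6 × £7.98 standing = £230.63
Heat pump: 17,700,000 BTU / 3412 = 5,188 kWh heat; / 3.8 = 1,365 kWh in → × £0.335 = £457.33; + 6 × £8.41 standing = £507.79
Difference = |£230.63 − £507.79| = £277.16 ≈ £277

£277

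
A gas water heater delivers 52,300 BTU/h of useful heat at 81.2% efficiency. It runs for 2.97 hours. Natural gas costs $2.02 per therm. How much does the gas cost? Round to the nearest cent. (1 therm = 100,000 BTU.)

Heat delivered = 52,300 BTU/h × 2.97 h = 155,331 BTU
Gas input = 155,331 / 0.812 = 191,294 BTU
= 191,294 / 100,000 = 1.913 therm
Cost = 1.913 × $2.02/therm = $3.86

$3.86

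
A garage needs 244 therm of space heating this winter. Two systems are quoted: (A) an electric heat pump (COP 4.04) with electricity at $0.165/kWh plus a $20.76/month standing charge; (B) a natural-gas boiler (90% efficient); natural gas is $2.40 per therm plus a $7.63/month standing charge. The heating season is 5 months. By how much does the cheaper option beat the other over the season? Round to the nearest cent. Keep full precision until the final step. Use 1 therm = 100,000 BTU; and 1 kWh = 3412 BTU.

$292.95

Heat load = 244 therm × 100,000 = 24,400,000 BTU
Gas: input = 24,400,000 / 0.90 = 27,111,111 BTU = 271.1 therm → 271.1 × $2.40 = $650.67; + 5 × $7.63 standing = $688.82
Heat pump: 24,400,000 BTU / 3412 = 7,151 kWh heat; / 4.04 = 1,770 kWh in → × $0.165 = $292.07; + 5 × $20.76 standing = $395.87
Difference = |$688.82 − $395.87| = $292.95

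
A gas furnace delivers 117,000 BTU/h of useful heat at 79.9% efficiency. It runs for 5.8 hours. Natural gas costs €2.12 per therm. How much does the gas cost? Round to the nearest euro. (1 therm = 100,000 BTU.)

Heat delivered = 117,000 BTU/h × 5.8 h = 678,600 BTU
Gas input = 678,600 / 0.799 = 849,312 BTU
= 849,312 / 100,000 = 8.493 therm
Cost = 8.493 × €2.12/therm = €18.01 ≈ €18

€18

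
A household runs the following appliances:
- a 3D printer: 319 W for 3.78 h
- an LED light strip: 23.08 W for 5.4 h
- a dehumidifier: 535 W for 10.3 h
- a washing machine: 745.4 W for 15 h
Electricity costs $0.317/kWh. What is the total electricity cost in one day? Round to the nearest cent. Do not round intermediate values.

$5.71

3D printer: 319 W × 3.78 h = 1,206 Wh = 1.206 kWh
LED light strip: 23.08 W × 5.4 h = 125 Wh = 0.1246 kWh
dehumidifier: 535 W × 10.3 h = 5,510 Wh = 5.511 kWh
washing machine: 745.4 W × 15 h = 11,181 Wh = 11.18 kWh
Total energy = 1.206 + 0.1246 + 5.511 + 11.18 = 18.02 kWh
Cost = 18.02 kWh × $0.317 = $5.71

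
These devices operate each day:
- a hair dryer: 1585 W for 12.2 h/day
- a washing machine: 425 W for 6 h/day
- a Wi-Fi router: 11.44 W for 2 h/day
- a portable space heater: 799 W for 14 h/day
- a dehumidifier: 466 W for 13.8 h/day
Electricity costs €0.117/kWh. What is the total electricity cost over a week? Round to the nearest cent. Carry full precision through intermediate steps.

€32.37

hair dryer: 1585 W × 12.2 h × 7 d = 135,359 Wh = 135.4 kWh
washing machine: 425 W × 6 h × 7 d = 17,850 Wh = 17.85 kWh
Wi-Fi router: 11.44 W × 2 h × 7 d = 160 Wh = 0.1602 kWh
portable space heater: 799 W × 14 h × 7 d = 78,302 Wh = 78.3 kWh
dehumidifier: 466 W × 13.8 h × 7 d = 45,016 Wh = 45.02 kWh
Total energy = 135.4 + 17.85 + 0.1602 + 78.3 + 45.02 = 276.7 kWh
Cost = 276.7 kWh × €0.117 = €32.37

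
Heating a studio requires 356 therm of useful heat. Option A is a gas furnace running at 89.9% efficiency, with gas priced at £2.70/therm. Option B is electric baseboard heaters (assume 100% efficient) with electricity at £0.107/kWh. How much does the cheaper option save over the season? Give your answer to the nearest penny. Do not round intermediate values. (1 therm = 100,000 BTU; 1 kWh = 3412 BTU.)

£47.22

Heat load = 356 therm × 100,000 = 35,600,000 BTU
Gas: input = 35,600,000 / 0.899 = 39,599,555 BTU = 396 therm → 396 × £2.70 = £1,069.19
Electric: 35,600,000 BTU / 3412 = 10,430 kWh → × £0.107 = £1,116.41
Difference = |£1,069.19 − £1,116.41| = £47.22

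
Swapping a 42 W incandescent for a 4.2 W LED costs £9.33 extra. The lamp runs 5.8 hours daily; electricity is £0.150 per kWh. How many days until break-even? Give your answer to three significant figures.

284 days

Power saved = 42 − 4.2 = 37.8 W
Daily energy saved = 37.8 W × 5.8 h = 219.2 Wh = 0.21924 kWh
Daily savings = 0.21924 × £0.150 = £0.0329
Payback = £9.33 / £0.0329 per day = 283.7 days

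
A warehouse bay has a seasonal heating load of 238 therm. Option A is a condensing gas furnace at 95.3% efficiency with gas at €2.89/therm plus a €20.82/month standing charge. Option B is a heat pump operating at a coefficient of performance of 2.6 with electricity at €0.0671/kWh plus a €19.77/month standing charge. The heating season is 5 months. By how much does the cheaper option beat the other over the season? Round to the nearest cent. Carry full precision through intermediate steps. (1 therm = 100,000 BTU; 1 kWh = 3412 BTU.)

Heat load = 238 therm × 100,000 = 23,800,000 BTU
Gas: input = 23,800,000 / 0.953 = 24,973,767 BTU = 249.7 therm → 249.7 × €2.89 = €721.74; + 5 × €20.82 standing = €825.84
Heat pump: 23,800,000 BTU / 3412 = 6,975 kWh heat; / 2.6 = 2,683 kWh in → × €0.0671 = €180.02; + 5 × €19.77 standing = €278.87
Difference = |€825.84 − €278.87| = €546.97

€546.97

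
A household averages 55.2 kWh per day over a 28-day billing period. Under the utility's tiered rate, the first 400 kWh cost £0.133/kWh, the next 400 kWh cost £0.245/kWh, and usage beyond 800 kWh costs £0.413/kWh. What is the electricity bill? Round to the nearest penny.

Usage = 55.2 kWh/day × 28 days = 1545.6 kWh
First 400 kWh × £0.133 = £53.20
Next 400 kWh × £0.245 = £98.00
Remaining 745.6 kWh × £0.413 = £307.93
Total = £459.13

£459.13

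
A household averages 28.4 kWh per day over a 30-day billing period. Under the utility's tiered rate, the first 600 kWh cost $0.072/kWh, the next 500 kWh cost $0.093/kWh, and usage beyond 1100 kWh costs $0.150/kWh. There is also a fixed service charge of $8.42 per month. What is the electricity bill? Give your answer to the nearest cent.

$75.06

Usage = 28.4 kWh/day × 30 days = 852 kWh
First 600 kWh × $0.072 = $43.20
Next 252 kWh × $0.093 = $23.44
Remaining tier: 0 kWh (not reached)
Energy charge = $66.64; + service $8.42 = $75.06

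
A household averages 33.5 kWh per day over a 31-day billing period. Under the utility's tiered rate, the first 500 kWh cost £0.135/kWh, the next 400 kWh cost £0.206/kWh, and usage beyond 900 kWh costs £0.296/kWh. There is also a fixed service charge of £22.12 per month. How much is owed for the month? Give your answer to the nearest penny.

Usage = 33.5 kWh/day × 31 days = 1038.5 kWh
First 500 kWh × £0.135 = £67.50
Next 400 kWh × £0.206 = £82.40
Remaining 138.5 kWh × £0.296 = £41.00
Energy charge = £190.90; + service £22.12 = £213.02

£213.02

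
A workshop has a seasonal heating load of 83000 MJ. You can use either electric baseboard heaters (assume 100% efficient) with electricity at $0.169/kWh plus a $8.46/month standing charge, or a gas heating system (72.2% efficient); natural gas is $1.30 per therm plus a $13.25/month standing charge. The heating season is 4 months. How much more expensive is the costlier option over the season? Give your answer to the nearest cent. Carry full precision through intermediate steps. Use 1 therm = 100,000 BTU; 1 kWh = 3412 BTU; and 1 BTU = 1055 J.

Heat load = 83000 MJ = 83,000,000,000 J / 1055 = 78,672,986 BTU
Gas: input = 78,672,986 / 0.722 = 108,965,354 BTU = 1,090 therm → 1,090 × $1.30 = $1,416.55; + 4 × $13.25 standing = $1,469.55
Electric: 78,672,986 BTU / 3412 = 23,060 kWh → × $0.169 = $3,896.76; + 4 × $8.46 standing = $3,930.60
Difference = |$1,469.55 − $3,930.60| = $2,461.05

$2461.05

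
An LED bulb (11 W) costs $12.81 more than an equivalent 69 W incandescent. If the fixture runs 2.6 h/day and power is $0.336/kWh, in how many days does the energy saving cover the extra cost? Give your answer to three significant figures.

253 days

Power saved = 69 − 11 = 58 W
Daily energy saved = 58 W × 2.6 h = 150.8 Wh = 0.1508 kWh
Daily savings = 0.1508 × $0.336 = $0.0507
Payback = $12.81 / $0.0507 per day = 252.8 days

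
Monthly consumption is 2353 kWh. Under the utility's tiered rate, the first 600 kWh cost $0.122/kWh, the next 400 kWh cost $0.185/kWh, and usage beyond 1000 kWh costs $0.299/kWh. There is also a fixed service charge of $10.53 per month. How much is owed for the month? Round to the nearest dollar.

$562

First 600 kWh × $0.122 = $73.20
Next 400 kWh × $0.185 = $74.00
Remaining 1353 kWh × $0.299 = $404.55
Energy charge = $551.75; + service $10.53 = $562.28 ≈ $562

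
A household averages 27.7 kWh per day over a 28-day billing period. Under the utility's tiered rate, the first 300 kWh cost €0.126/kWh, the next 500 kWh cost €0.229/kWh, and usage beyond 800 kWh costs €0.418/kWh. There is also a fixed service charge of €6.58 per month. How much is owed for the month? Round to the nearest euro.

Usage = 27.7 kWh/day × 28 days = 775.6 kWh
First 300 kWh × €0.126 = €37.80
Next 475.6 kWh × €0.229 = €108.91
Remaining tier: 0 kWh (not reached)
Energy charge = €146.71; + service €6.58 = €153.29 ≈ €153

€153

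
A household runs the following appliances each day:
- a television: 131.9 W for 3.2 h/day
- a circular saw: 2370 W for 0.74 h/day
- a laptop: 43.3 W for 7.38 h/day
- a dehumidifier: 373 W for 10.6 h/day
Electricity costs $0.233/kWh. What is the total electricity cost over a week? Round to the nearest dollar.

$11

television: 131.9 W × 3.2 h × 7 d = 2,955 Wh = 2.955 kWh
circular saw: 2370 W × 0.74 h × 7 d = 12,277 Wh = 12.28 kWh
laptop: 43.3 W × 7.38 h × 7 d = 2,237 Wh = 2.237 kWh
dehumidifier: 373 W × 10.6 h × 7 d = 27,677 Wh = 27.68 kWh
Total energy = 2.955 + 12.28 + 2.237 + 27.68 = 45.14 kWh
Cost = 45.14 kWh × $0.233 = $10.52 ≈ $11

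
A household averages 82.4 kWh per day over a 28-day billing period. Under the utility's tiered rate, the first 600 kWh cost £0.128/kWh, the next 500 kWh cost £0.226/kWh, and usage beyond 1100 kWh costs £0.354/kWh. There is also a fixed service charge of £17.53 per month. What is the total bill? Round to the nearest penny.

Usage = 82.4 kWh/day × 28 days = 2307.2 kWh
First 600 kWh × £0.128 = £76.80
Next 500 kWh × £0.226 = £113.00
Remaining 1207.2 kWh × £0.354 = £427.35
Energy charge = £617.15; + service £17.53 = £634.68

£634.68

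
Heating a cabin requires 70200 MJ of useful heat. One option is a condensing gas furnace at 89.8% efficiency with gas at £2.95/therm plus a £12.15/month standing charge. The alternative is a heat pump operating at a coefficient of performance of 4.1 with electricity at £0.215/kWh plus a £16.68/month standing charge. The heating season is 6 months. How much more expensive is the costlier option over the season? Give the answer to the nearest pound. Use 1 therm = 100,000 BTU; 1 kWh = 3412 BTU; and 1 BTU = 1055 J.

£1136

Heat load = 70200 MJ = 70,200,000,000 J / 1055 = 66,540,284 BTU
Gas: input = 66,540,284 / 0.898 = 74,098,312 BTU = 741 therm → 741 × £2.95 = £2,185.90; + 6 × £12.15 standing = £2,258.80
Heat pump: 66,540,284 BTU / 3412 = 19,500 kWh heat; / 4.1 = 4,757 kWh in → × £0.215 = £1,022.66; + 6 × £16.68 standing = £1,122.74
Difference = |£2,258.80 − £1,122.74| = £1,136.06 ≈ £1136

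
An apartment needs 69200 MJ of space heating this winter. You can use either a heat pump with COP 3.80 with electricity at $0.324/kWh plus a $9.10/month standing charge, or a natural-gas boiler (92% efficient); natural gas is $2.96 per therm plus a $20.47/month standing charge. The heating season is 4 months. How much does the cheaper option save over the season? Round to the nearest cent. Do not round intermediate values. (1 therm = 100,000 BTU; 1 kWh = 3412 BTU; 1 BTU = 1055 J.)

$516.74

Heat load = 69200 MJ = 69,200,000,000 J / 1055 = 65,592,417 BTU
Gas: input = 65,592,417 / 0.92 = 71,296,106 BTU = 713 therm → 713 × $2.96 = $2,110.36; + 4 × $20.47 standing = $2,192.24
Heat pump: 65,592,417 BTU / 3412 = 19,220 kWh heat; / 3.80 = 5,059 kWh in → × $0.324 = $1,639.10; + 4 × $9.10 standing = $1,675.50
Difference = |$2,192.24 − $1,675.50| = $516.74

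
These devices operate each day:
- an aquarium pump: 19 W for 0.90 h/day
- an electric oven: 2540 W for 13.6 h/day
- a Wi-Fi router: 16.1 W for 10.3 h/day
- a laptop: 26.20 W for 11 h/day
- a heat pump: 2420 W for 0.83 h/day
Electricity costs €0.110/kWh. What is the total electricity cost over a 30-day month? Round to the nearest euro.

€122

aquarium pump: 19 W × 0.90 h × 30 d = 513 Wh = 0.513 kWh
electric oven: 2540 W × 13.6 h × 30 d = 1,036,320 Wh = 1,036 kWh
Wi-Fi router: 16.1 W × 10.3 h × 30 d = 4,975 Wh = 4.975 kWh
laptop: 26.20 W × 11 h × 30 d = 8,646 Wh = 8.646 kWh
heat pump: 2420 W × 0.83 h × 30 d = 60,258 Wh = 60.26 kWh
Total energy = 0.513 + 1,036 + 4.975 + 8.646 + 60.26 = 1,111 kWh
Cost = 1,111 kWh × €0.110 = €122.18 ≈ €122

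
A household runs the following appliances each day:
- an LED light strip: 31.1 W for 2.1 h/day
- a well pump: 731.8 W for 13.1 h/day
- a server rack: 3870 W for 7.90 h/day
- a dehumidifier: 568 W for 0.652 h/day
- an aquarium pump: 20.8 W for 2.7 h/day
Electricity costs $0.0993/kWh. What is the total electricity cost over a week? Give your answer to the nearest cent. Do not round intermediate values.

LED light strip: 31.1 W × 2.1 h × 7 d = 457 Wh = 0.4572 kWh
well pump: 731.8 W × 13.1 h × 7 d = 67,106 Wh = 67.11 kWh
server rack: 3870 W × 7.90 h × 7 d = 214,011 Wh = 214 kWh
dehumidifier: 568 W × 0.652 h × 7 d = 2,592 Wh = 2.592 kWh
aquarium pump: 20.8 W × 2.7 h × 7 d = 393 Wh = 0.3931 kWh
Total energy = 0.4572 + 67.11 + 214 + 2.592 + 0.3931 = 284.6 kWh
Cost = 284.6 kWh × $0.0993 = $28.26

$28.26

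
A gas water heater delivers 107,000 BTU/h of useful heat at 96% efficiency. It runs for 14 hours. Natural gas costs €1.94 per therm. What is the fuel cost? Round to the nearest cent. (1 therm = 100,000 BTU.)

€30.27

Heat delivered = 107,000 BTU/h × 14 h = 1,498,000 BTU
Gas input = 1,498,000 / 0.960 = 1,560,417 BTU
= 1,560,417 / 100,000 = 15.6 therm
Cost = 15.6 × €1.94/therm = €30.27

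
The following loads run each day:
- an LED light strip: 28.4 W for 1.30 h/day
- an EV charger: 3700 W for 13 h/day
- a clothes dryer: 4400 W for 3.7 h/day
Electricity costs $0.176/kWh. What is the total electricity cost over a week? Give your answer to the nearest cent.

$79.36

LED light strip: 28.4 W × 1.30 h × 7 d = 258 Wh = 0.2584 kWh
EV charger: 3700 W × 13 h × 7 d = 336,700 Wh = 336.7 kWh
clothes dryer: 4400 W × 3.7 h × 7 d = 113,960 Wh = 114 kWh
Total energy = 0.2584 + 336.7 + 114 = 450.9 kWh
Cost = 450.9 kWh × $0.176 = $79.36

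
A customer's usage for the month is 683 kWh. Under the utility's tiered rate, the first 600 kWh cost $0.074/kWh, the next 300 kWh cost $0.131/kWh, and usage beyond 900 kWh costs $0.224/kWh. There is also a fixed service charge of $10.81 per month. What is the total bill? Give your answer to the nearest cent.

$66.08

First 600 kWh × $0.074 = $44.40
Next 83 kWh × $0.131 = $10.87
Remaining tier: 0 kWh (not reached)
Energy charge = $55.27; + service $10.81 = $66.08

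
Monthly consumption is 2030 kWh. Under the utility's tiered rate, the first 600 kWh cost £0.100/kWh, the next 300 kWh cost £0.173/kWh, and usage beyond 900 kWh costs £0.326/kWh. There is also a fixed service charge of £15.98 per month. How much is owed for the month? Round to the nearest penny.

£496.26

First 600 kWh × £0.100 = £60.00
Next 300 kWh × £0.173 = £51.90
Remaining 1130 kWh × £0.326 = £368.38
Energy charge = £480.28; + service £15.98 = £496.26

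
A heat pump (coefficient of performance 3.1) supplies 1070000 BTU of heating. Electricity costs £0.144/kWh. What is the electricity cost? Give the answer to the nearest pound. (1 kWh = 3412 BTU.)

£15

Heat delivered = 1,070,000 BTU / 3412 = 313.6 kWh
Electrical input = 313.6 kWh / 3.1 = 101.2 kWh
Cost = 101.2 × £0.144/kWh = £14.57 ≈ £15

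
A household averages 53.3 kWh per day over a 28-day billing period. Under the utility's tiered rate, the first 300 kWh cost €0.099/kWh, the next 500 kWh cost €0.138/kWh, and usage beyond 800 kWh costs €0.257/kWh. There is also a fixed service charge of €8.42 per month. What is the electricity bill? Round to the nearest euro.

€285

Usage = 53.3 kWh/day × 28 days = 1492.4 kWh
First 300 kWh × €0.099 = €29.70
Next 500 kWh × €0.138 = €69.00
Remaining 692.4 kWh × €0.257 = €177.95
Energy charge = €276.65; + service €8.42 = €285.07 ≈ €285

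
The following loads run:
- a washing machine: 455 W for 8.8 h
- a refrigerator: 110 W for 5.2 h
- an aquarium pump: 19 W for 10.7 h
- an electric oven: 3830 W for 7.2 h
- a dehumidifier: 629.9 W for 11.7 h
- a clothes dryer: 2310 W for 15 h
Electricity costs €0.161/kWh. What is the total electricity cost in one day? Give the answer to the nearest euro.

€12

washing machine: 455 W × 8.8 h = 4,004 Wh = 4.004 kWh
refrigerator: 110 W × 5.2 h = 572 Wh = 0.572 kWh
aquarium pump: 19 W × 10.7 h = 203 Wh = 0.2033 kWh
electric oven: 3830 W × 7.2 h = 27,576 Wh = 27.58 kWh
dehumidifier: 629.9 W × 11.7 h = 7,370 Wh = 7.37 kWh
clothes dryer: 2310 W × 15 h = 34,650 Wh = 34.65 kWh
Total energy = 4.004 + 0.572 + 0.2033 + 27.58 + 7.37 + 34.65 = 74.38 kWh
Cost = 74.38 kWh × €0.161 = €11.97 ≈ €12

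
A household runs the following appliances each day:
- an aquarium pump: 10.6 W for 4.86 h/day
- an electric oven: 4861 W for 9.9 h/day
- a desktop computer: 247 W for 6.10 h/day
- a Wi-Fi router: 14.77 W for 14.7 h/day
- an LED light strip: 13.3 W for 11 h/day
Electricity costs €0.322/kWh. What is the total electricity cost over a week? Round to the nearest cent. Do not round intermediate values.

€112.80

aquarium pump: 10.6 W × 4.86 h × 7 d = 361 Wh = 0.3606 kWh
electric oven: 4861 W × 9.9 h × 7 d = 336,867 Wh = 336.9 kWh
desktop computer: 247 W × 6.10 h × 7 d = 10,547 Wh = 10.55 kWh
Wi-Fi router: 14.77 W × 14.7 h × 7 d = 1,520 Wh = 1.52 kWh
LED light strip: 13.3 W × 11 h × 7 d = 1,024 Wh = 1.024 kWh
Total energy = 0.3606 + 336.9 + 10.55 + 1.52 + 1.024 = 350.3 kWh
Cost = 350.3 kWh × €0.322 = €112.80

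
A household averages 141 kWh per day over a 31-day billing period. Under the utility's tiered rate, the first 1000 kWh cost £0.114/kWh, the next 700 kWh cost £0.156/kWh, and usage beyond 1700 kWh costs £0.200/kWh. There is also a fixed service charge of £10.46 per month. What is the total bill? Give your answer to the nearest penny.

Usage = 141 kWh/day × 31 days = 4371 kWh
First 1000 kWh × £0.114 = £114.00
Next 700 kWh × £0.156 = £109.20
Remaining 2671 kWh × £0.200 = £534.20
Energy charge = £757.40; + service £10.46 = £767.86

£767.86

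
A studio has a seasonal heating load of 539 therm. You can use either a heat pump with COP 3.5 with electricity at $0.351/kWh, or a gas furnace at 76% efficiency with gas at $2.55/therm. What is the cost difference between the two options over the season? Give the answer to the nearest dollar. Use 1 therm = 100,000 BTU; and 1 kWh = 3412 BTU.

Heat load = 539 therm × 100,000 = 53,900,000 BTU
Gas: input = 53,900,000 / 0.76 = 70,921,053 BTU = 709.2 therm → 709.2 × $2.55 = $1,808.49
Heat pump: 53,900,000 BTU / 3412 = 15,800 kWh heat; / 3.5 = 4,513 kWh in → × $0.351 = $1,584.23
Difference = |$1,808.49 − $1,584.23| = $224.25 ≈ $224

$224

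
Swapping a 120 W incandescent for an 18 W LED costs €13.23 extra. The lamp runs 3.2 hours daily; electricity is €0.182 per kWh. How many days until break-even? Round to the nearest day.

Power saved = 120 − 18 = 102 W
Daily energy saved = 102 W × 3.2 h = 326.4 Wh = 0.3264 kWh
Daily savings = 0.3264 × €0.182 = €0.0594
Payback = €13.23 / €0.0594 per day = 222.7 days

223 days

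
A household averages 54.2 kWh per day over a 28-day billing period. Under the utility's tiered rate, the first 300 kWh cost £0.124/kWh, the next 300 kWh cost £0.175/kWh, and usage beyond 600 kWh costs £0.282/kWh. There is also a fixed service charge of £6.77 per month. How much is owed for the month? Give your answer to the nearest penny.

Usage = 54.2 kWh/day × 28 days = 1517.6 kWh
First 300 kWh × £0.124 = £37.20
Next 300 kWh × £0.175 = £52.50
Remaining 917.6 kWh × £0.282 = £258.76
Energy charge = £348.46; + service £6.77 = £355.23

£355.23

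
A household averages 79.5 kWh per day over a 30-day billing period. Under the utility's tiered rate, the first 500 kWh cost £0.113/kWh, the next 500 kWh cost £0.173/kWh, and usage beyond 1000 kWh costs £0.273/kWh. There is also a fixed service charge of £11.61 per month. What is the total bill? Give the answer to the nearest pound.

£533

Usage = 79.5 kWh/day × 30 days = 2385 kWh
First 500 kWh × £0.113 = £56.50
Next 500 kWh × £0.173 = £86.50
Remaining 1385 kWh × £0.273 = £378.11
Energy charge = £521.11; + service £11.61 = £532.72 ≈ £533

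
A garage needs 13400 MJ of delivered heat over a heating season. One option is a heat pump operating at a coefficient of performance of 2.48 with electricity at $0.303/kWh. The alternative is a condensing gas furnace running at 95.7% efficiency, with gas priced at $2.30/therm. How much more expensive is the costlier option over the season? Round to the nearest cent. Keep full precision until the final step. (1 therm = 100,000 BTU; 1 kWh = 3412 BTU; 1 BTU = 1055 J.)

$149.56

Heat load = 13400 MJ = 13,400,000,000 J / 1055 = 12,701,422 BTU
Gas: input = 12,701,422 / 0.957 = 13,272,123 BTU = 132.7 therm → 132.7 × $2.30 = $305.26
Heat pump: 12,701,422 BTU / 3412 = 3,723 kWh heat; / 2.48 = 1,501 kWh in → × $0.303 = $454.81
Difference = |$305.26 − $454.81| = $149.56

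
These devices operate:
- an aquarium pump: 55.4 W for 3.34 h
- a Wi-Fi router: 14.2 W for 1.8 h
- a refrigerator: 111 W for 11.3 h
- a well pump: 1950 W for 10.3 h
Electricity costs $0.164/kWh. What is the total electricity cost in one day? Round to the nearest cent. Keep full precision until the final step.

$3.53

aquarium pump: 55.4 W × 3.34 h = 185 Wh = 0.185 kWh
Wi-Fi router: 14.2 W × 1.8 h = 26 Wh = 0.02556 kWh
refrigerator: 111 W × 11.3 h = 1,254 Wh = 1.254 kWh
well pump: 1950 W × 10.3 h = 20,085 Wh = 20.09 kWh
Total energy = 0.185 + 0.02556 + 1.254 + 20.09 = 21.55 kWh
Cost = 21.55 kWh × $0.164 = $3.53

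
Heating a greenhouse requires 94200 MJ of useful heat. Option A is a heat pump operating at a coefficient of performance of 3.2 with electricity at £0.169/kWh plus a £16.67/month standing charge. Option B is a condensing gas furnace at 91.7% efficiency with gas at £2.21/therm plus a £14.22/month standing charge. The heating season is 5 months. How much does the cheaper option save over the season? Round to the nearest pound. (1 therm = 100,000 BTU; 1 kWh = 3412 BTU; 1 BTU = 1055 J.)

£758

Heat load = 94200 MJ = 94,200,000,000 J / 1055 = 89,289,100 BTU
Gas: input = 89,289,100 / 0.917 = 97,370,883 BTU = 973.7 therm → 973.7 × £2.21 = £2,151.90; + 5 × £14.22 standing = £2,223.00
Heat pump: 89,289,100 BTU / 3412 = 26,170 kWh heat; / 3.2 = 8,178 kWh in → × £0.169 = £1,382.06; + 5 × £16.67 standing = £1,465.41
Difference = |£2,223.00 − £1,465.41| = £757.59 ≈ £758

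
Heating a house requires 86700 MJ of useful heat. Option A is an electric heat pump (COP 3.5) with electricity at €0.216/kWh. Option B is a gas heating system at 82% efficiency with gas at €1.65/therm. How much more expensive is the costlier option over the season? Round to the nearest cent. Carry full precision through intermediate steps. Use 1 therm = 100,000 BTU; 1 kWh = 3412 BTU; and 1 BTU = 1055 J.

€167.20

Heat load = 86700 MJ = 86,700,000,000 J / 1055 = 82,180,095 BTU
Gas: input = 82,180,095 / 0.82 = 100,219,628 BTU = 1,002 therm → 1,002 × €1.65 = €1,653.62
Heat pump: 82,180,095 BTU / 3412 = 24,090 kWh heat; / 3.5 = 6,882 kWh in → × €0.216 = €1,486.43
Difference = |€1,653.62 − €1,486.43| = €167.20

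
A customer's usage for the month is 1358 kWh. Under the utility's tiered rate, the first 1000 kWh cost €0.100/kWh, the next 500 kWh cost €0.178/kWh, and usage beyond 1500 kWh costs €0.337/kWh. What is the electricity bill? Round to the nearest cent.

€163.72

First 1000 kWh × €0.100 = €100.00
Next 358 kWh × €0.178 = €63.72
Remaining tier: 0 kWh (not reached)
Total = €163.72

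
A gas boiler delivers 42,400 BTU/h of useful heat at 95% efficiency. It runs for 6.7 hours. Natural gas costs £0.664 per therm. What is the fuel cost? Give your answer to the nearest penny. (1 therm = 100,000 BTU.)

£1.99

Heat delivered = 42,400 BTU/h × 6.7 h = 284,080 BTU
Gas input = 284,080 / 0.95 = 299,032 BTU
= 299,032 / 100,000 = 2.99 therm
Cost = 2.99 × £0.664/therm = £1.99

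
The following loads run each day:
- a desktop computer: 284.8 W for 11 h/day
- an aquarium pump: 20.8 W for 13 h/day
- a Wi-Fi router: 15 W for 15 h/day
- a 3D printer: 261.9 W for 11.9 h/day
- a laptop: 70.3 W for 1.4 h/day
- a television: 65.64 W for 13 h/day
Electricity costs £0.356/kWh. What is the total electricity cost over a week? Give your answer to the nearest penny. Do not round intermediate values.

£19.18

desktop computer: 284.8 W × 11 h × 7 d = 21,930 Wh = 21.93 kWh
aquarium pump: 20.8 W × 13 h × 7 d = 1,893 Wh = 1.893 kWh
Wi-Fi router: 15 W × 15 h × 7 d = 1,575 Wh = 1.575 kWh
3D printer: 261.9 W × 11.9 h × 7 d = 21,816 Wh = 21.82 kWh
laptop: 70.3 W × 1.4 h × 7 d = 689 Wh = 0.6889 kWh
television: 65.64 W × 13 h × 7 d = 5,973 Wh = 5.973 kWh
Total energy = 21.93 + 1.893 + 1.575 + 21.82 + 0.6889 + 5.973 = 53.88 kWh
Cost = 53.88 kWh × £0.356 = £19.18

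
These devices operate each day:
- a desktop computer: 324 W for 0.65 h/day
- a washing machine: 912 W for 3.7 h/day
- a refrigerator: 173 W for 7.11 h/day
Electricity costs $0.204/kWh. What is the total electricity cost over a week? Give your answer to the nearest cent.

desktop computer: 324 W × 0.65 h × 7 d = 1,474 Wh = 1.474 kWh
washing machine: 912 W × 3.7 h × 7 d = 23,621 Wh = 23.62 kWh
refrigerator: 173 W × 7.11 h × 7 d = 8,610 Wh = 8.61 kWh
Total energy = 1.474 + 23.62 + 8.61 = 33.71 kWh
Cost = 33.71 kWh × $0.204 = $6.88

$6.88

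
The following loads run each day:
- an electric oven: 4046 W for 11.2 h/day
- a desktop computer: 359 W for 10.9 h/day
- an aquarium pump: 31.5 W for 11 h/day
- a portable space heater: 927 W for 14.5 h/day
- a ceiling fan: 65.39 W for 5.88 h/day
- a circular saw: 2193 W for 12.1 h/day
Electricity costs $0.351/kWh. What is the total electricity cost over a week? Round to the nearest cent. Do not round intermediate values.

$220.97

electric oven: 4046 W × 11.2 h × 7 d = 317,206 Wh = 317.2 kWh
desktop computer: 359 W × 10.9 h × 7 d = 27,392 Wh = 27.39 kWh
aquarium pump: 31.5 W × 11 h × 7 d = 2,426 Wh = 2.425 kWh
portable space heater: 927 W × 14.5 h × 7 d = 94,090 Wh = 94.09 kWh
ceiling fan: 65.39 W × 5.88 h × 7 d = 2,691 Wh = 2.691 kWh
circular saw: 2193 W × 12.1 h × 7 d = 185,747 Wh = 185.7 kWh
Total energy = 317.2 + 27.39 + 2.425 + 94.09 + 2.691 + 185.7 = 629.6 kWh
Cost = 629.6 kWh × $0.351 = $220.97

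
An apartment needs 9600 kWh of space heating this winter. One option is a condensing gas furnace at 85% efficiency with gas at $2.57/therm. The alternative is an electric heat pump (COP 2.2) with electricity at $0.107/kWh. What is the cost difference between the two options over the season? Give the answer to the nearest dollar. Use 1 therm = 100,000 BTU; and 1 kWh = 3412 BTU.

Heat load = 9600 kWh × 3412 = 32,755,200 BTU
Gas: input = 32,755,200 / 0.85 = 38,535,529 BTU = 385.4 therm → 385.4 × $2.57 = $990.36
Heat pump: 32,755,200 BTU / 3412 = 9,600 kWh heat; / 2.2 = 4,364 kWh in → × $0.107 = $466.91
Difference = |$990.36 − $466.91| = $523.45 ≈ $523

$523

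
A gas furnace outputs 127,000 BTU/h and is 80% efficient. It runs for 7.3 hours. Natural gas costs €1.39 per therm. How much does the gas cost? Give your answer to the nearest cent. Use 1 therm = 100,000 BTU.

€16.11

Heat delivered = 127,000 BTU/h × 7.3 h = 927,100 BTU
Gas input = 927,100 / 0.80 = 1,158,875 BTU
= 1,158,875 / 100,000 = 11.59 therm
Cost = 11.59 × €1.39/therm = €16.11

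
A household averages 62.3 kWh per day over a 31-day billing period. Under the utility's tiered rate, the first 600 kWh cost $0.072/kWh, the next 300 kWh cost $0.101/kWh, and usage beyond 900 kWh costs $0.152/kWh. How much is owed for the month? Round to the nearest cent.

Usage = 62.3 kWh/day × 31 days = 1931.3 kWh
First 600 kWh × $0.072 = $43.20
Next 300 kWh × $0.101 = $30.30
Remaining 1031.3 kWh × $0.152 = $156.76
Total = $230.26

$230.26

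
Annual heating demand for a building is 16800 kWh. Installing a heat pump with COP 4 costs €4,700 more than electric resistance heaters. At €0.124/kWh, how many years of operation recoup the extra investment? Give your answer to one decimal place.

3.0 years

Resistance: 16800 kWh × €0.124 = €2,083.20/yr
Heat pump: 16800 / 4 = 4200 kWh in → × €0.124 = €520.80/yr
Annual savings = €1,562.40
Payback = €4,700 / €1,562.40 = 3.01 years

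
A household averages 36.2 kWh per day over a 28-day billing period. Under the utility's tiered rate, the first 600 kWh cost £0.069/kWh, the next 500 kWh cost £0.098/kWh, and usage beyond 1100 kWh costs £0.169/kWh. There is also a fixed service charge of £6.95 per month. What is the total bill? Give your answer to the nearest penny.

Usage = 36.2 kWh/day × 28 days = 1013.6 kWh
First 600 kWh × £0.069 = £41.40
Next 413.6 kWh × £0.098 = £40.53
Remaining tier: 0 kWh (not reached)
Energy charge = £81.93; + service £6.95 = £88.88

£88.88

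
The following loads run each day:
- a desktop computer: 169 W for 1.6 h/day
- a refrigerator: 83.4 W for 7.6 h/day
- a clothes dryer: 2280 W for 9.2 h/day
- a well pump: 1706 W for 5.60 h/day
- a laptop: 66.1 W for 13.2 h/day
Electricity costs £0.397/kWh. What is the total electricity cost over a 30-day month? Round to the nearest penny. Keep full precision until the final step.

desktop computer: 169 W × 1.6 h × 30 d = 8,112 Wh = 8.112 kWh
refrigerator: 83.4 W × 7.6 h × 30 d = 19,015 Wh = 19.02 kWh
clothes dryer: 2280 W × 9.2 h × 30 d = 629,280 Wh = 629.3 kWh
well pump: 1706 W × 5.60 h × 30 d = 286,608 Wh = 286.6 kWh
laptop: 66.1 W × 13.2 h × 30 d = 26,176 Wh = 26.18 kWh
Total energy = 8.112 + 19.02 + 629.3 + 286.6 + 26.18 = 969.2 kWh
Cost = 969.2 kWh × £0.397 = £384.77

£384.77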